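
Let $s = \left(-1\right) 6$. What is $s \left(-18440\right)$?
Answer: $110640$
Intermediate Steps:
$s = -6$
$s \left(-18440\right) = \left(-6\right) \left(-18440\right) = 110640$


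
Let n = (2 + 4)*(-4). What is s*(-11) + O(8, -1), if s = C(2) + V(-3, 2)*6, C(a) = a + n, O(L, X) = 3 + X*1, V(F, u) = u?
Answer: 112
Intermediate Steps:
n = -24 (n = 6*(-4) = -24)
O(L, X) = 3 + X
C(a) = -24 + a (C(a) = a - 24 = -24 + a)
s = -10 (s = (-24 + 2) + 2*6 = -22 + 12 = -10)
s*(-11) + O(8, -1) = -10*(-11) + (3 - 1) = 110 + 2 = 112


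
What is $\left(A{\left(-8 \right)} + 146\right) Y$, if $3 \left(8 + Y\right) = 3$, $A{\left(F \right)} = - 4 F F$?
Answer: $770$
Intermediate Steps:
$A{\left(F \right)} = - 4 F^{2}$
$Y = -7$ ($Y = -8 + \frac{1}{3} \cdot 3 = -8 + 1 = -7$)
$\left(A{\left(-8 \right)} + 146\right) Y = \left(- 4 \left(-8\right)^{2} + 146\right) \left(-7\right) = \left(\left(-4\right) 64 + 146\right) \left(-7\right) = \left(-256 + 146\right) \left(-7\right) = \left(-110\right) \left(-7\right) = 770$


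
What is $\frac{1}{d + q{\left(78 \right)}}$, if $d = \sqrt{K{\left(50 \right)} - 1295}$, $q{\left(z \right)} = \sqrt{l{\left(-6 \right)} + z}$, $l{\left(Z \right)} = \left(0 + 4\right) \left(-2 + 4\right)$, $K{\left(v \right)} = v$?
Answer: $\frac{1}{\sqrt{86} + i \sqrt{1245}} \approx 0.0069674 - 0.02651 i$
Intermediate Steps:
$l{\left(Z \right)} = 8$ ($l{\left(Z \right)} = 4 \cdot 2 = 8$)
$q{\left(z \right)} = \sqrt{8 + z}$
$d = i \sqrt{1245}$ ($d = \sqrt{50 - 1295} = \sqrt{-1245} = i \sqrt{1245} \approx 35.285 i$)
$\frac{1}{d + q{\left(78 \right)}} = \frac{1}{i \sqrt{1245} + \sqrt{8 + 78}} = \frac{1}{i \sqrt{1245} + \sqrt{86}} = \frac{1}{\sqrt{86} + i \sqrt{1245}}$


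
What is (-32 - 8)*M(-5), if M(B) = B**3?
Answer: 5000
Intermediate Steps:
(-32 - 8)*M(-5) = (-32 - 8)*(-5)**3 = -40*(-125) = 5000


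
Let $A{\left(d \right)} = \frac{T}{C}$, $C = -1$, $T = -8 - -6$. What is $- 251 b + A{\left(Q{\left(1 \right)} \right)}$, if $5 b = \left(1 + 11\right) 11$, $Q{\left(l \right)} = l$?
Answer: $- \frac{33122}{5} \approx -6624.4$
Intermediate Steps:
$T = -2$ ($T = -8 + 6 = -2$)
$b = \frac{132}{5}$ ($b = \frac{\left(1 + 11\right) 11}{5} = \frac{12 \cdot 11}{5} = \frac{1}{5} \cdot 132 = \frac{132}{5} \approx 26.4$)
$A{\left(d \right)} = 2$ ($A{\left(d \right)} = - \frac{2}{-1} = \left(-2\right) \left(-1\right) = 2$)
$- 251 b + A{\left(Q{\left(1 \right)} \right)} = \left(-251\right) \frac{132}{5} + 2 = - \frac{33132}{5} + 2 = - \frac{33122}{5}$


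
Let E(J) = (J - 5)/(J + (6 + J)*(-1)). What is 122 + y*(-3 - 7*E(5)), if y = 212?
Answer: -514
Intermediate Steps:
E(J) = ⅚ - J/6 (E(J) = (-5 + J)/(J + (-6 - J)) = (-5 + J)/(-6) = (-5 + J)*(-⅙) = ⅚ - J/6)
122 + y*(-3 - 7*E(5)) = 122 + 212*(-3 - 7*(⅚ - ⅙*5)) = 122 + 212*(-3 - 7*(⅚ - ⅚)) = 122 + 212*(-3 - 7*0) = 122 + 212*(-3 + 0) = 122 + 212*(-3) = 122 - 636 = -514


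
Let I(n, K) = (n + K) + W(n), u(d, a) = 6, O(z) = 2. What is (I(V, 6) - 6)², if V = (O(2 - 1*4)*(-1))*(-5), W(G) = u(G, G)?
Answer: 256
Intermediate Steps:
W(G) = 6
V = 10 (V = (2*(-1))*(-5) = -2*(-5) = 10)
I(n, K) = 6 + K + n (I(n, K) = (n + K) + 6 = (K + n) + 6 = 6 + K + n)
(I(V, 6) - 6)² = ((6 + 6 + 10) - 6)² = (22 - 6)² = 16² = 256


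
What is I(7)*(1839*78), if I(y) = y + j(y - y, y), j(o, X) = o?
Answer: 1004094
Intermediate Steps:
I(y) = y (I(y) = y + (y - y) = y + 0 = y)
I(7)*(1839*78) = 7*(1839*78) = 7*143442 = 1004094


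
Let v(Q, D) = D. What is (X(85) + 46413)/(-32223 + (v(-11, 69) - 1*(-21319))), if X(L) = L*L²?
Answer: -660538/10835 ≈ -60.963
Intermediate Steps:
X(L) = L³
(X(85) + 46413)/(-32223 + (v(-11, 69) - 1*(-21319))) = (85³ + 46413)/(-32223 + (69 - 1*(-21319))) = (614125 + 46413)/(-32223 + (69 + 21319)) = 660538/(-32223 + 21388) = 660538/(-10835) = 660538*(-1/10835) = -660538/10835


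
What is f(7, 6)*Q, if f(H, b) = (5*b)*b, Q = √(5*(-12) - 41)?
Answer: 180*I*√101 ≈ 1809.0*I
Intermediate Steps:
Q = I*√101 (Q = √(-60 - 41) = √(-101) = I*√101 ≈ 10.05*I)
f(H, b) = 5*b²
f(7, 6)*Q = (5*6²)*(I*√101) = (5*36)*(I*√101) = 180*(I*√101) = 180*I*√101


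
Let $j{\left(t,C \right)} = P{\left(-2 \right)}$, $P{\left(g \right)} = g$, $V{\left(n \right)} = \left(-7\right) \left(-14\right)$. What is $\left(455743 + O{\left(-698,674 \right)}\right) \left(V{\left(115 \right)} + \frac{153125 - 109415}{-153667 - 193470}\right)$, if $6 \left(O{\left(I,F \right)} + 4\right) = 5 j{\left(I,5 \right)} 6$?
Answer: $\frac{15483719076964}{347137} \approx 4.4604 \cdot 10^{7}$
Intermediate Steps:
$V{\left(n \right)} = 98$
$j{\left(t,C \right)} = -2$
$O{\left(I,F \right)} = -14$ ($O{\left(I,F \right)} = -4 + \frac{5 \left(-2\right) 6}{6} = -4 + \frac{\left(-10\right) 6}{6} = -4 + \frac{1}{6} \left(-60\right) = -4 - 10 = -14$)
$\left(455743 + O{\left(-698,674 \right)}\right) \left(V{\left(115 \right)} + \frac{153125 - 109415}{-153667 - 193470}\right) = \left(455743 - 14\right) \left(98 + \frac{153125 - 109415}{-153667 - 193470}\right) = 455729 \left(98 + \frac{43710}{-347137}\right) = 455729 \left(98 + 43710 \left(- \frac{1}{347137}\right)\right) = 455729 \left(98 - \frac{43710}{347137}\right) = 455729 \cdot \frac{33975716}{347137} = \frac{15483719076964}{347137}$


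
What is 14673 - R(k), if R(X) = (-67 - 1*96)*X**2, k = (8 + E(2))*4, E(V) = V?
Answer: 275473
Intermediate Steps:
k = 40 (k = (8 + 2)*4 = 10*4 = 40)
R(X) = -163*X**2 (R(X) = (-67 - 96)*X**2 = -163*X**2)
14673 - R(k) = 14673 - (-163)*40**2 = 14673 - (-163)*1600 = 14673 - 1*(-260800) = 14673 + 260800 = 275473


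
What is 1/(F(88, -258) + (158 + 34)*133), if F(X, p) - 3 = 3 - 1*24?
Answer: 1/25518 ≈ 3.9188e-5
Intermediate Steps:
F(X, p) = -18 (F(X, p) = 3 + (3 - 1*24) = 3 + (3 - 24) = 3 - 21 = -18)
1/(F(88, -258) + (158 + 34)*133) = 1/(-18 + (158 + 34)*133) = 1/(-18 + 192*133) = 1/(-18 + 25536) = 1/25518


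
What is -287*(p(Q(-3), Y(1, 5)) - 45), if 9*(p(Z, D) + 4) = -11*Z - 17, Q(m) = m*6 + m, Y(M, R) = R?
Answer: 65149/9 ≈ 7238.8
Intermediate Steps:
Q(m) = 7*m (Q(m) = 6*m + m = 7*m)
p(Z, D) = -53/9 - 11*Z/9 (p(Z, D) = -4 + (-11*Z - 17)/9 = -4 + (-17 - 11*Z)/9 = -4 + (-17/9 - 11*Z/9) = -53/9 - 11*Z/9)
-287*(p(Q(-3), Y(1, 5)) - 45) = -287*((-53/9 - 77*(-3)/9) - 45) = -287*((-53/9 - 11/9*(-21)) - 45) = -287*((-53/9 + 77/3) - 45) = -287*(178/9 - 45) = -287*(-227/9) = 65149/9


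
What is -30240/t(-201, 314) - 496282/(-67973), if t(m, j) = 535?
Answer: -357998530/7273111 ≈ -49.222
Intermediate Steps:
-30240/t(-201, 314) - 496282/(-67973) = -30240/535 - 496282/(-67973) = -30240*1/535 - 496282*(-1/67973) = -6048/107 + 496282/67973 = -357998530/7273111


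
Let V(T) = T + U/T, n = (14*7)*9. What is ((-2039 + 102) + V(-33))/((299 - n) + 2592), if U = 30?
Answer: -21680/22099 ≈ -0.98104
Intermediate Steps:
n = 882 (n = 98*9 = 882)
V(T) = T + 30/T
((-2039 + 102) + V(-33))/((299 - n) + 2592) = ((-2039 + 102) + (-33 + 30/(-33)))/((299 - 1*882) + 2592) = (-1937 + (-33 + 30*(-1/33)))/((299 - 882) + 2592) = (-1937 + (-33 - 10/11))/(-583 + 2592) = (-1937 - 373/11)/2009 = -21680/11*1/2009 = -21680/22099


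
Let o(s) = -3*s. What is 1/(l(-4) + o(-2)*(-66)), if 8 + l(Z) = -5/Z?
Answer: -4/1611 ≈ -0.0024829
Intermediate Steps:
l(Z) = -8 - 5/Z
1/(l(-4) + o(-2)*(-66)) = 1/((-8 - 5/(-4)) - 3*(-2)*(-66)) = 1/((-8 - 5*(-¼)) + 6*(-66)) = 1/((-8 + 5/4) - 396) = 1/(-27/4 - 396) = 1/(-1611/4) = -4/1611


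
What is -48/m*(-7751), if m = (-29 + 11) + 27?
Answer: 124016/3 ≈ 41339.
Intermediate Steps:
m = 9 (m = -18 + 27 = 9)
-48/m*(-7751) = -48/9*(-7751) = -48*⅑*(-7751) = -16/3*(-7751) = 124016/3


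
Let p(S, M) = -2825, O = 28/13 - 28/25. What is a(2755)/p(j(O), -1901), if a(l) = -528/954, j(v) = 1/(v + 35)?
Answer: 88/449175 ≈ 0.00019591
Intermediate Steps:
O = 336/325 (O = 28*(1/13) - 28*1/25 = 28/13 - 28/25 = 336/325 ≈ 1.0338)
j(v) = 1/(35 + v)
a(l) = -88/159 (a(l) = -528*1/954 = -88/159)
a(2755)/p(j(O), -1901) = -88/159/(-2825) = -88/159*(-1/2825) = 88/449175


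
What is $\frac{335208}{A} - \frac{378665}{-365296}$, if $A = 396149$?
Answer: $\frac{272457902653}{144711645104} \approx 1.8828$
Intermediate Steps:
$\frac{335208}{A} - \frac{378665}{-365296} = \frac{335208}{396149} - \frac{378665}{-365296} = 335208 \cdot \frac{1}{396149} - - \frac{378665}{365296} = \frac{335208}{396149} + \frac{378665}{365296} = \frac{272457902653}{144711645104}$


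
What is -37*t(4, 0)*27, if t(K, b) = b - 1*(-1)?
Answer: -999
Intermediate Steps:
t(K, b) = 1 + b (t(K, b) = b + 1 = 1 + b)
-37*t(4, 0)*27 = -37*(1 + 0)*27 = -37*1*27 = -37*27 = -999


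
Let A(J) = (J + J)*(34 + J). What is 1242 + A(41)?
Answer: 7392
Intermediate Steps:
A(J) = 2*J*(34 + J) (A(J) = (2*J)*(34 + J) = 2*J*(34 + J))
1242 + A(41) = 1242 + 2*41*(34 + 41) = 1242 + 2*41*75 = 1242 + 6150 = 7392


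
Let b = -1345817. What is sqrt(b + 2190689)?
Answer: 2*sqrt(211218) ≈ 919.17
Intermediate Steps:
sqrt(b + 2190689) = sqrt(-1345817 + 2190689) = sqrt(844872) = 2*sqrt(211218)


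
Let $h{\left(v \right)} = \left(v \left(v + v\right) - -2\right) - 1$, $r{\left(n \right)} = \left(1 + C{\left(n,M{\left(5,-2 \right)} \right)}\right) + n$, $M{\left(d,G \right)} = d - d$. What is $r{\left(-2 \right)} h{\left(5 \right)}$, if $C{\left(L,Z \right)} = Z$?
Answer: $-51$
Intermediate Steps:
$M{\left(d,G \right)} = 0$
$r{\left(n \right)} = 1 + n$ ($r{\left(n \right)} = \left(1 + 0\right) + n = 1 + n$)
$h{\left(v \right)} = 1 + 2 v^{2}$ ($h{\left(v \right)} = \left(v 2 v + 2\right) - 1 = \left(2 v^{2} + 2\right) - 1 = \left(2 + 2 v^{2}\right) - 1 = 1 + 2 v^{2}$)
$r{\left(-2 \right)} h{\left(5 \right)} = \left(1 - 2\right) \left(1 + 2 \cdot 5^{2}\right) = - (1 + 2 \cdot 25) = - (1 + 50) = \left(-1\right) 51 = -51$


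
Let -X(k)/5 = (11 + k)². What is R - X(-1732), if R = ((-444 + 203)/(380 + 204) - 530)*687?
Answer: 8435769913/584 ≈ 1.4445e+7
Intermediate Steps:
R = -212805807/584 (R = (-241/584 - 530)*687 = -309761/584*687 = -212805807/584 ≈ -3.6439e+5)
X(k) = -5*(11 + k)²
R - X(-1732) = -212805807/584 - (-5)*(11 - 1732)² = -212805807/584 - (-5)*(-1721)² = -212805807/584 - (-5)*2961841 = -212805807/584 - 1*(-14809205) = -212805807/584 + 14809205 = 8435769913/584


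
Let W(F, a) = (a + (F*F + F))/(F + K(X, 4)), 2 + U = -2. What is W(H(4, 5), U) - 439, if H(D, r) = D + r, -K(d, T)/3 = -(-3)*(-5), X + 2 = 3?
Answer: -11810/27 ≈ -437.41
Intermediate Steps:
U = -4 (U = -2 - 2 = -4)
X = 1 (X = -2 + 3 = 1)
K(d, T) = 45 (K(d, T) = -(-3)*(-3*(-5)) = -(-3)*15 = -3*(-15) = 45)
W(F, a) = (F + a + F²)/(45 + F) (W(F, a) = (a + (F*F + F))/(F + 45) = (a + (F² + F))/(45 + F) = (a + (F + F²))/(45 + F) = (F + a + F²)/(45 + F))
W(H(4, 5), U) - 439 = ((4 + 5) - 4 + (4 + 5)²)/(45 + (4 + 5)) - 439 = (9 - 4 + 9²)/(45 + 9) - 439 = (9 - 4 + 81)/54 - 439 = (1/54)*86 - 439 = 43/27 - 439 = -11810/27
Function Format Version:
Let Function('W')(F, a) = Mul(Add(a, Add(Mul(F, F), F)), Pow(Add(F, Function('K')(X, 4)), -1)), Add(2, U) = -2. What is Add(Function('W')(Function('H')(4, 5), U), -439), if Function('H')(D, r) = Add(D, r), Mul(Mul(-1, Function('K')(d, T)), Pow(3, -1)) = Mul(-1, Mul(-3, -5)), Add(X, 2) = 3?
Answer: Rational(-11810, 27) ≈ -437.41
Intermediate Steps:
U = -4 (U = Add(-2, -2) = -4)
X = 1 (X = Add(-2, 3) = 1)
Function('K')(d, T) = 45 (Function('K')(d, T) = Mul(-3, Mul(-1, Mul(-3, -5))) = Mul(-3, Mul(-1, 15)) = Mul(-3, -15) = 45)
Function('W')(F, a) = Mul(Pow(Add(45, F), -1), Add(F, a, Pow(F, 2))) (Function('W')(F, a) = Mul(Add(a, Add(Mul(F, F), F)), Pow(Add(F, 45), -1)) = Mul(Add(a, Add(Pow(F, 2), F)), Pow(Add(45, F), -1)) = Mul(Add(a, Add(F, Pow(F, 2))), Pow(Add(45, F), -1)) = Mul(Add(F, a, Pow(F, 2)), Pow(Add(45, F), -1)) = Mul(Pow(Add(45, F), -1), Add(F, a, Pow(F, 2))))
Add(Function('W')(Function('H')(4, 5), U), -439) = Add(Mul(Pow(Add(45, Add(4, 5)), -1), Add(Add(4, 5), -4, Pow(Add(4, 5), 2))), -439) = Add(Mul(Pow(Add(45, 9), -1), Add(9, -4, Pow(9, 2))), -439) = Add(Mul(Pow(54, -1), Add(9, -4, 81)), -439) = Add(Mul(Rational(1, 54), 86), -439) = Add(Rational(43, 27), -439) = Rational(-11810, 27)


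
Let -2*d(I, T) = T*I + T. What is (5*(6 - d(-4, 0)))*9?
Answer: 270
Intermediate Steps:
d(I, T) = -T/2 - I*T/2 (d(I, T) = -(T*I + T)/2 = -(I*T + T)/2 = -(T + I*T)/2 = -T/2 - I*T/2)
(5*(6 - d(-4, 0)))*9 = (5*(6 - (-1)*0*(1 - 4)/2))*9 = (5*(6 - (-1)*0*(-3)/2))*9 = (5*(6 - 1*0))*9 = (5*(6 + 0))*9 = (5*6)*9 = 30*9 = 270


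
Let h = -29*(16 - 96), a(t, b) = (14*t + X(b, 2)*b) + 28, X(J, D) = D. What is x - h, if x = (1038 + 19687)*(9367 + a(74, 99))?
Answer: 220283705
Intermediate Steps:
a(t, b) = 28 + 2*b + 14*t (a(t, b) = (14*t + 2*b) + 28 = (2*b + 14*t) + 28 = 28 + 2*b + 14*t)
x = 220286025 (x = (1038 + 19687)*(9367 + (28 + 2*99 + 14*74)) = 20725*(9367 + (28 + 198 + 1036)) = 20725*(9367 + 1262) = 20725*10629 = 220286025)
h = 2320 (h = -29*(-80) = 2320)
x - h = 220286025 - 1*2320 = 220286025 - 2320 = 220283705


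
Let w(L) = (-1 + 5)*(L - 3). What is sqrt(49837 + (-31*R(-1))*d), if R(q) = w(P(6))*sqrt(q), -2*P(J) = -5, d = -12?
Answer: sqrt(49837 - 744*I) ≈ 223.25 - 1.666*I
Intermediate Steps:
P(J) = 5/2 (P(J) = -1/2*(-5) = 5/2)
w(L) = -12 + 4*L (w(L) = 4*(-3 + L) = -12 + 4*L)
R(q) = -2*sqrt(q) (R(q) = (-12 + 4*(5/2))*sqrt(q) = (-12 + 10)*sqrt(q) = -2*sqrt(q))
sqrt(49837 + (-31*R(-1))*d) = sqrt(49837 - (-62)*sqrt(-1)*(-12)) = sqrt(49837 - (-62)*I*(-12)) = sqrt(49837 + (62*I)*(-12)) = sqrt(49837 - 744*I)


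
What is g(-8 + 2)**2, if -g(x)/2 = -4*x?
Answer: 2304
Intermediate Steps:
g(x) = 8*x (g(x) = -(-8)*x = 8*x)
g(-8 + 2)**2 = (8*(-8 + 2))**2 = (8*(-6))**2 = (-48)**2 = 2304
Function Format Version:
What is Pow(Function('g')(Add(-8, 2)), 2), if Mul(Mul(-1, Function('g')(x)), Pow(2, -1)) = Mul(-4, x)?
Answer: 2304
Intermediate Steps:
Function('g')(x) = Mul(8, x) (Function('g')(x) = Mul(-2, Mul(-4, x)) = Mul(8, x))
Pow(Function('g')(Add(-8, 2)), 2) = Pow(Mul(8, Add(-8, 2)), 2) = Pow(Mul(8, -6), 2) = Pow(-48, 2) = 2304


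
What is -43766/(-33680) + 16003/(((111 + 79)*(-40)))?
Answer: -2579493/3199600 ≈ -0.80619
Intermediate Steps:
-43766/(-33680) + 16003/(((111 + 79)*(-40))) = -43766*(-1/33680) + 16003/((190*(-40))) = 21883/16840 + 16003/(-7600) = 21883/16840 + 16003*(-1/7600) = 21883/16840 - 16003/7600 = -2579493/3199600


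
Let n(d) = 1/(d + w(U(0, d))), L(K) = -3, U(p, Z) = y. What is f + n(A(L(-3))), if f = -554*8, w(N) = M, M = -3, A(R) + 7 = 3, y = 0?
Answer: -31025/7 ≈ -4432.1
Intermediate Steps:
U(p, Z) = 0
A(R) = -4 (A(R) = -7 + 3 = -4)
w(N) = -3
n(d) = 1/(-3 + d) (n(d) = 1/(d - 3) = 1/(-3 + d))
f = -4432
f + n(A(L(-3))) = -4432 + 1/(-3 - 4) = -4432 + 1/(-7) = -4432 - ⅐ = -31025/7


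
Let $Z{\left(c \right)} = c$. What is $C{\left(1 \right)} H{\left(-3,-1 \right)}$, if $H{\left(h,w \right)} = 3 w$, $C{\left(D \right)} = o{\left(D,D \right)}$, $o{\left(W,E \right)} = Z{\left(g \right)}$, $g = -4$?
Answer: $12$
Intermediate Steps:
$o{\left(W,E \right)} = -4$
$C{\left(D \right)} = -4$
$C{\left(1 \right)} H{\left(-3,-1 \right)} = - 4 \cdot 3 \left(-1\right) = \left(-4\right) \left(-3\right) = 12$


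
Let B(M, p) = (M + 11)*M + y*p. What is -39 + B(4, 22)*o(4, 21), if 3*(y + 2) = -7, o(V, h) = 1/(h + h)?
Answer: -2510/63 ≈ -39.841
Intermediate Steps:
o(V, h) = 1/(2*h)
y = -13/3 (y = -2 + (⅓)*(-7) = -2 - 7/3 = -13/3 ≈ -4.3333)
B(M, p) = -13*p/3 + M*(11 + M) (B(M, p) = (M + 11)*M - 13*p/3 = (11 + M)*M - 13*p/3 = M*(11 + M) - 13*p/3 = -13*p/3 + M*(11 + M))
-39 + B(4, 22)*o(4, 21) = -39 + (4² + 11*4 - 13/3*22)*((½)/21) = -39 + (16 + 44 - 286/3)*((½)*(1/21)) = -39 - 106/3*1/42 = -39 - 53/63 = -2510/63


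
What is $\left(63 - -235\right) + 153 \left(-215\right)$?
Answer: $-32597$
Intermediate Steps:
$\left(63 - -235\right) + 153 \left(-215\right) = \left(63 + 235\right) - 32895 = 298 - 32895 = -32597$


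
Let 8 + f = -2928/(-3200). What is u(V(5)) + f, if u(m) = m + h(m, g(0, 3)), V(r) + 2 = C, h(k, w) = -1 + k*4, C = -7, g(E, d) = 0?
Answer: -10617/200 ≈ -53.085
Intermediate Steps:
h(k, w) = -1 + 4*k
V(r) = -9 (V(r) = -2 - 7 = -9)
u(m) = -1 + 5*m (u(m) = m + (-1 + 4*m) = -1 + 5*m)
f = -1417/200 (f = -8 - 2928/(-3200) = -8 - 2928*(-1/3200) = -8 + 183/200 = -1417/200 ≈ -7.0850)
u(V(5)) + f = (-1 + 5*(-9)) - 1417/200 = (-1 - 45) - 1417/200 = -46 - 1417/200 = -10617/200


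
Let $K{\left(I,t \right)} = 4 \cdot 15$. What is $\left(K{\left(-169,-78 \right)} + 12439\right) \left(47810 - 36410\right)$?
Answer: $142488600$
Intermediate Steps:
$K{\left(I,t \right)} = 60$
$\left(K{\left(-169,-78 \right)} + 12439\right) \left(47810 - 36410\right) = \left(60 + 12439\right) \left(47810 - 36410\right) = 12499 \cdot 11400 = 142488600$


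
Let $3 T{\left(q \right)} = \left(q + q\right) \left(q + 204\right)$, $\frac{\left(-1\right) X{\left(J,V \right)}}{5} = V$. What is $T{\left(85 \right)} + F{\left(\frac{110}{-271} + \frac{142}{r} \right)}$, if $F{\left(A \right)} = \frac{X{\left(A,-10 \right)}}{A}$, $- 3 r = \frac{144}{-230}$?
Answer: $\frac{21729264830}{1326837} \approx 16377.0$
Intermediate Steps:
$X{\left(J,V \right)} = - 5 V$
$r = \frac{24}{115}$ ($r = - \frac{144 \frac{1}{-230}}{3} = - \frac{144 \left(- \frac{1}{230}\right)}{3} = \left(- \frac{1}{3}\right) \left(- \frac{72}{115}\right) = \frac{24}{115} \approx 0.2087$)
$T{\left(q \right)} = \frac{2 q \left(204 + q\right)}{3}$ ($T{\left(q \right)} = \frac{\left(q + q\right) \left(q + 204\right)}{3} = \frac{2 q \left(204 + q\right)}{3}$)
$F{\left(A \right)} = \frac{50}{A}$ ($F{\left(A \right)} = \frac{\left(-5\right) \left(-10\right)}{A} = \frac{50}{A}$)
$T{\left(85 \right)} + F{\left(\frac{110}{-271} + \frac{142}{r} \right)} = \frac{2}{3} \cdot 85 \left(204 + 85\right) + \frac{50}{\frac{110}{-271} + \frac{142}{\frac{24}{115}}} = \frac{2}{3} \cdot 85 \cdot 289 + \frac{50}{110 \left(- \frac{1}{271}\right) + 142 \cdot \frac{115}{24}} = \frac{49130}{3} + \frac{50}{- \frac{110}{271} + \frac{8165}{12}} = \frac{49130}{3} + \frac{50}{\frac{2211395}{3252}} = \frac{49130}{3} + 50 \cdot \frac{3252}{2211395} = \frac{49130}{3} + \frac{32520}{442279} = \frac{21729264830}{1326837}$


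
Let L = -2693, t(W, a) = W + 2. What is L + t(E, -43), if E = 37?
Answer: -2654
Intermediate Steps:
t(W, a) = 2 + W
L + t(E, -43) = -2693 + (2 + 37) = -2693 + 39 = -2654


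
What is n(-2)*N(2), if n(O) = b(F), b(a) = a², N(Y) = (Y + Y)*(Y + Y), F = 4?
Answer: 256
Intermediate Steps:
N(Y) = 4*Y² (N(Y) = (2*Y)*(2*Y) = 4*Y²)
n(O) = 16 (n(O) = 4² = 16)
n(-2)*N(2) = 16*(4*2²) = 16*(4*4) = 16*16 = 256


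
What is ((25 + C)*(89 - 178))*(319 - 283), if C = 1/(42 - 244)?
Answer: -8088498/101 ≈ -80084.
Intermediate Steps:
C = -1/202 (C = 1/(-202) = -1/202 ≈ -0.0049505)
((25 + C)*(89 - 178))*(319 - 283) = ((25 - 1/202)*(89 - 178))*(319 - 283) = ((5049/202)*(-89))*36 = -449361/202*36 = -8088498/101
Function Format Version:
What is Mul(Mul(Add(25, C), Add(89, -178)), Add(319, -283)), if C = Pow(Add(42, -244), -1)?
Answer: Rational(-8088498, 101) ≈ -80084.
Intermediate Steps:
C = Rational(-1, 202) (C = Pow(-202, -1) = Rational(-1, 202) ≈ -0.0049505)
Mul(Mul(Add(25, C), Add(89, -178)), Add(319, -283)) = Mul(Mul(Add(25, Rational(-1, 202)), Add(89, -178)), Add(319, -283)) = Mul(Mul(Rational(5049, 202), -89), 36) = Mul(Rational(-449361, 202), 36) = Rational(-8088498, 101)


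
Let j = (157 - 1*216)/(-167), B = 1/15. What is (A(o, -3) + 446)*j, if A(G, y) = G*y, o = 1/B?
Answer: 23659/167 ≈ 141.67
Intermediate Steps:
B = 1/15 ≈ 0.066667
j = 59/167 (j = (157 - 216)*(-1/167) = -59*(-1/167) = 59/167 ≈ 0.35329)
o = 15 (o = 1/(1/15) = 15)
(A(o, -3) + 446)*j = (15*(-3) + 446)*(59/167) = (-45 + 446)*(59/167) = 401*(59/167) = 23659/167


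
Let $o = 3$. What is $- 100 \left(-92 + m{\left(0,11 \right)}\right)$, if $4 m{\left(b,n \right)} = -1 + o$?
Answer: $9150$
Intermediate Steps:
$m{\left(b,n \right)} = \frac{1}{2}$ ($m{\left(b,n \right)} = \frac{-1 + 3}{4} = \frac{1}{4} \cdot 2 = \frac{1}{2}$)
$- 100 \left(-92 + m{\left(0,11 \right)}\right) = - 100 \left(-92 + \frac{1}{2}\right) = \left(-100\right) \left(- \frac{183}{2}\right) = 9150$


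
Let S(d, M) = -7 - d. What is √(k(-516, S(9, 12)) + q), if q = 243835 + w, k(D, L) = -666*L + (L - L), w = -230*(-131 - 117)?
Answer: √311531 ≈ 558.15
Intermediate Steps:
w = 57040 (w = -230*(-248) = 57040)
k(D, L) = -666*L (k(D, L) = -666*L + 0 = -666*L)
q = 300875 (q = 243835 + 57040 = 300875)
√(k(-516, S(9, 12)) + q) = √(-666*(-7 - 1*9) + 300875) = √(-666*(-7 - 9) + 300875) = √(-666*(-16) + 300875) = √(10656 + 300875) = √311531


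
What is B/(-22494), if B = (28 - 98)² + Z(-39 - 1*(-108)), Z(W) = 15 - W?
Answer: -2423/11247 ≈ -0.21544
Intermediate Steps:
B = 4846 (B = (28 - 98)² + (15 - (-39 - 1*(-108))) = (-70)² + (15 - (-39 + 108)) = 4900 + (15 - 1*69) = 4900 + (15 - 69) = 4900 - 54 = 4846)
B/(-22494) = 4846/(-22494) = 4846*(-1/22494) = -2423/11247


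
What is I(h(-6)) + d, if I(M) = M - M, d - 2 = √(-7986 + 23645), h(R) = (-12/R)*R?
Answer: 2 + √15659 ≈ 127.14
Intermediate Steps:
h(R) = -12
d = 2 + √15659 (d = 2 + √(-7986 + 23645) = 2 + √15659 ≈ 127.14)
I(M) = 0
I(h(-6)) + d = 0 + (2 + √15659) = 2 + √15659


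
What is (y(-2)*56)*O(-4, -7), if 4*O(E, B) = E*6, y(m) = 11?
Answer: -3696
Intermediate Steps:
O(E, B) = 3*E/2 (O(E, B) = (E*6)/4 = (6*E)/4 = 3*E/2)
(y(-2)*56)*O(-4, -7) = (11*56)*((3/2)*(-4)) = 616*(-6) = -3696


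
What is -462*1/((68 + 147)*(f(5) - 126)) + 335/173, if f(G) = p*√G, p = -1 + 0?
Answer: 1153179451/590321845 - 462*√5/3412265 ≈ 1.9532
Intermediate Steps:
p = -1
f(G) = -√G
-462*1/((68 + 147)*(f(5) - 126)) + 335/173 = -462*1/((68 + 147)*(-√5 - 126)) + 335/173 = -462*1/(215*(-126 - √5)) + 335*(1/173) = -462/(-27090 - 215*√5) + 335/173 = 335/173 - 462/(-27090 - 215*√5)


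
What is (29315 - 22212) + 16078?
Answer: 23181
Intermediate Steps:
(29315 - 22212) + 16078 = 7103 + 16078 = 23181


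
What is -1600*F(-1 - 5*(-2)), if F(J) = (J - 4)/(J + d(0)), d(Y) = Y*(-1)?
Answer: -8000/9 ≈ -888.89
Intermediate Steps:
d(Y) = -Y
F(J) = (-4 + J)/J (F(J) = (J - 4)/(J - 1*0) = (-4 + J)/(J + 0) = (-4 + J)/J)
-1600*F(-1 - 5*(-2)) = -1600*(-4 + (-1 - 5*(-2)))/(-1 - 5*(-2)) = -1600*(-4 + (-1 + 10))/(-1 + 10) = -1600*(-4 + 9)/9 = -1600*5/9 = -8000/9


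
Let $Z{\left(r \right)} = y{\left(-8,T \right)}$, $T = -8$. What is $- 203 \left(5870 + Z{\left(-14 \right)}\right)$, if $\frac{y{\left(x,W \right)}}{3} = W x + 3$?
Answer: $-1232413$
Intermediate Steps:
$y{\left(x,W \right)} = 9 + 3 W x$ ($y{\left(x,W \right)} = 3 \left(W x + 3\right) = 3 \left(3 + W x\right) = 9 + 3 W x$)
$Z{\left(r \right)} = 201$ ($Z{\left(r \right)} = 9 + 3 \left(-8\right) \left(-8\right) = 9 + 192 = 201$)
$- 203 \left(5870 + Z{\left(-14 \right)}\right) = - 203 \left(5870 + 201\right) = \left(-203\right) 6071 = -1232413$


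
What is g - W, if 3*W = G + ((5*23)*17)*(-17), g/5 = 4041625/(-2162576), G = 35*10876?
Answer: -751393591175/6487728 ≈ -1.1582e+5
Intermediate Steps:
G = 380660
g = -20208125/2162576 (g = 5*(4041625/(-2162576)) = 5*(4041625*(-1/2162576)) = 5*(-4041625/2162576) = -20208125/2162576 ≈ -9.3445)
W = 347425/3 (W = (380660 + ((5*23)*17)*(-17))/3 = (380660 + (115*17)*(-17))/3 = (380660 + 1955*(-17))/3 = (380660 - 33235)/3 = (⅓)*347425 = 347425/3 ≈ 1.1581e+5)
g - W = -20208125/2162576 - 1*347425/3 = -20208125/2162576 - 347425/3 = -751393591175/6487728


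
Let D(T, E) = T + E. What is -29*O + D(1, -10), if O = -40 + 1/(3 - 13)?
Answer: 11539/10 ≈ 1153.9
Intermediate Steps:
O = -401/10 (O = -40 + 1/(-10) = -40 - 1/10 = -401/10 ≈ -40.100)
D(T, E) = E + T
-29*O + D(1, -10) = -29*(-401/10) + (-10 + 1) = 11629/10 - 9 = 11539/10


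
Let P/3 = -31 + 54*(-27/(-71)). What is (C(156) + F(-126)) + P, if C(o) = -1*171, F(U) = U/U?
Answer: -14299/71 ≈ -201.39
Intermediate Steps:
F(U) = 1
P = -2229/71 (P = 3*(-31 + 54*(-27/(-71))) = 3*(-31 + 54*(-27*(-1/71))) = 3*(-31 + 54*(27/71)) = 3*(-31 + 1458/71) = 3*(-743/71) = -2229/71 ≈ -31.394)
C(o) = -171
(C(156) + F(-126)) + P = (-171 + 1) - 2229/71 = -170 - 2229/71 = -14299/71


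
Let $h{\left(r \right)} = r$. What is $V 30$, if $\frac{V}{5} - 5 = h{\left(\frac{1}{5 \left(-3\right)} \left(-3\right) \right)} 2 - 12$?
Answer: $-990$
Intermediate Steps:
$V = -33$ ($V = 25 + 5 \left(\frac{1}{5 \left(-3\right)} \left(-3\right) 2 - 12\right) = 25 + 5 \left(\frac{1}{5} \left(- \frac{1}{3}\right) \left(-3\right) 2 - 12\right) = 25 + 5 \left(\left(- \frac{1}{15}\right) \left(-3\right) 2 - 12\right) = 25 + 5 \left(\frac{1}{5} \cdot 2 - 12\right) = 25 + 5 \left(\frac{2}{5} - 12\right) = 25 + 5 \left(- \frac{58}{5}\right) = 25 - 58 = -33$)
$V 30 = \left(-33\right) 30 = -990$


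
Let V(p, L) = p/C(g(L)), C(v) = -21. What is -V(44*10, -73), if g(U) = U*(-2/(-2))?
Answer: 440/21 ≈ 20.952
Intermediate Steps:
g(U) = U (g(U) = U*(-2*(-1/2)) = U*1 = U)
V(p, L) = -p/21 (V(p, L) = p/(-21) = p*(-1/21) = -p/21)
-V(44*10, -73) = -(-1)*44*10/21 = -(-1)*440/21 = -1*(-440/21) = 440/21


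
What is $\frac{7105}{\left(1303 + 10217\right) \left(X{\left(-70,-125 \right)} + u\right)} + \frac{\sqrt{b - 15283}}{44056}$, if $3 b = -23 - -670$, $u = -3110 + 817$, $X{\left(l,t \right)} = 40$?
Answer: $- \frac{1421}{5190912} + \frac{i \sqrt{135606}}{132168} \approx -0.00027375 + 0.0027862 i$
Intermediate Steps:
$u = -2293$
$b = \frac{647}{3}$ ($b = \frac{-23 - -670}{3} = \frac{-23 + 670}{3} = \frac{1}{3} \cdot 647 = \frac{647}{3} \approx 215.67$)
$\frac{7105}{\left(1303 + 10217\right) \left(X{\left(-70,-125 \right)} + u\right)} + \frac{\sqrt{b - 15283}}{44056} = \frac{7105}{\left(1303 + 10217\right) \left(40 - 2293\right)} + \frac{\sqrt{\frac{647}{3} - 15283}}{44056} = \frac{7105}{11520 \left(-2253\right)} + \sqrt{- \frac{45202}{3}} \cdot \frac{1}{44056} = \frac{7105}{-25954560} + \frac{i \sqrt{135606}}{3} \cdot \frac{1}{44056} = 7105 \left(- \frac{1}{25954560}\right) + \frac{i \sqrt{135606}}{132168} = - \frac{1421}{5190912} + \frac{i \sqrt{135606}}{132168}$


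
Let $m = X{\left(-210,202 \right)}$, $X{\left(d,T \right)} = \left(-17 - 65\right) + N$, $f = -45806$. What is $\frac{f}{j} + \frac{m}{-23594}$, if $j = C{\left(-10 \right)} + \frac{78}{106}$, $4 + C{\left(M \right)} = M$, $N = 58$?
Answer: $\frac{774048586}{224143} \approx 3453.4$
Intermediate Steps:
$X{\left(d,T \right)} = -24$ ($X{\left(d,T \right)} = \left(-17 - 65\right) + 58 = -82 + 58 = -24$)
$C{\left(M \right)} = -4 + M$
$m = -24$
$j = - \frac{703}{53}$ ($j = \left(-4 - 10\right) + \frac{78}{106} = -14 + 78 \cdot \frac{1}{106} = -14 + \frac{39}{53} = - \frac{703}{53} \approx -13.264$)
$\frac{f}{j} + \frac{m}{-23594} = - \frac{45806}{- \frac{703}{53}} - \frac{24}{-23594} = \left(-45806\right) \left(- \frac{53}{703}\right) - - \frac{12}{11797} = \frac{65614}{19} + \frac{12}{11797} = \frac{774048586}{224143}$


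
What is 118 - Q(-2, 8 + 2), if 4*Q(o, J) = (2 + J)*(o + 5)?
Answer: 109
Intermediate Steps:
Q(o, J) = (2 + J)*(5 + o)/4 (Q(o, J) = ((2 + J)*(o + 5))/4 = ((2 + J)*(5 + o))/4 = (2 + J)*(5 + o)/4)
118 - Q(-2, 8 + 2) = 118 - (5/2 + (½)*(-2) + 5*(8 + 2)/4 + (¼)*(8 + 2)*(-2)) = 118 - (5/2 - 1 + (5/4)*10 + (¼)*10*(-2)) = 118 - (5/2 - 1 + 25/2 - 5) = 118 - 1*9 = 118 - 9 = 109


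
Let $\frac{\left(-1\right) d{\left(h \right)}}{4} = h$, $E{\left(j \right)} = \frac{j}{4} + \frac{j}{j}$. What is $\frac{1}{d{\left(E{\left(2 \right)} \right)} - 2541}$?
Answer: $- \frac{1}{2547} \approx -0.00039262$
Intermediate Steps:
$E{\left(j \right)} = 1 + \frac{j}{4}$ ($E{\left(j \right)} = j \frac{1}{4} + 1 = \frac{j}{4} + 1 = 1 + \frac{j}{4}$)
$d{\left(h \right)} = - 4 h$
$\frac{1}{d{\left(E{\left(2 \right)} \right)} - 2541} = \frac{1}{- 4 \left(1 + \frac{1}{4} \cdot 2\right) - 2541} = \frac{1}{- 4 \left(1 + \frac{1}{2}\right) - 2541} = \frac{1}{\left(-4\right) \frac{3}{2} - 2541} = \frac{1}{-6 - 2541} = \frac{1}{-2547} = - \frac{1}{2547}$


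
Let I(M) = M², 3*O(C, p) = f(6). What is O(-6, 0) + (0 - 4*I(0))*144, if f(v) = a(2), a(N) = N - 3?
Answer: -⅓ ≈ -0.33333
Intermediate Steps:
a(N) = -3 + N
f(v) = -1 (f(v) = -3 + 2 = -1)
O(C, p) = -⅓ (O(C, p) = (⅓)*(-1) = -⅓)
O(-6, 0) + (0 - 4*I(0))*144 = -⅓ + (0 - 4*0²)*144 = -⅓ + (0 - 4*0)*144 = -⅓ + (0 + 0)*144 = -⅓ + 0*144 = -⅓ + 0 = -⅓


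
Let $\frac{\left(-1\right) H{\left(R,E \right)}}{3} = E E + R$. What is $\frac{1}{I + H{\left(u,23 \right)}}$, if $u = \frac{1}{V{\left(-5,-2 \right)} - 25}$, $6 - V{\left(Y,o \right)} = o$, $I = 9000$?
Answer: $\frac{17}{126024} \approx 0.00013489$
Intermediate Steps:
$V{\left(Y,o \right)} = 6 - o$
$u = - \frac{1}{17}$ ($u = \frac{1}{\left(6 - -2\right) - 25} = \frac{1}{\left(6 + 2\right) - 25} = \frac{1}{8 - 25} = \frac{1}{-17} = - \frac{1}{17} \approx -0.058824$)
$H{\left(R,E \right)} = - 3 R - 3 E^{2}$ ($H{\left(R,E \right)} = - 3 \left(E E + R\right) = - 3 \left(E^{2} + R\right) = - 3 \left(R + E^{2}\right) = - 3 R - 3 E^{2}$)
$\frac{1}{I + H{\left(u,23 \right)}} = \frac{1}{9000 - \left(- \frac{3}{17} + 3 \cdot 23^{2}\right)} = \frac{1}{9000 + \left(\frac{3}{17} - 1587\right)} = \frac{1}{9000 - \frac{26976}{17}} = \frac{1}{\frac{126024}{17}} = \frac{17}{126024}$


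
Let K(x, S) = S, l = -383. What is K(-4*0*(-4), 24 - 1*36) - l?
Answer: 371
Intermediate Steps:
K(-4*0*(-4), 24 - 1*36) - l = (24 - 1*36) - 1*(-383) = (24 - 36) + 383 = -12 + 383 = 371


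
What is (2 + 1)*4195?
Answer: 12585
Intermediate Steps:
(2 + 1)*4195 = 3*4195 = 12585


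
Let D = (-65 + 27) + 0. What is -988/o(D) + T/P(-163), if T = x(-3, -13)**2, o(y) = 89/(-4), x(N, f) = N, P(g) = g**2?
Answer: 105001489/2364641 ≈ 44.405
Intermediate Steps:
D = -38 (D = -38 + 0 = -38)
o(y) = -89/4 (o(y) = 89*(-1/4) = -89/4)
T = 9 (T = (-3)**2 = 9)
-988/o(D) + T/P(-163) = -988/(-89/4) + 9/((-163)**2) = -988*(-4/89) + 9/26569 = 3952/89 + 9*(1/26569) = 3952/89 + 9/26569 = 105001489/2364641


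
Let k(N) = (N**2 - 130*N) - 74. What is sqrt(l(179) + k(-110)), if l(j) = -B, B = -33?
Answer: sqrt(26359) ≈ 162.35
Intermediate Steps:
k(N) = -74 + N**2 - 130*N
l(j) = 33 (l(j) = -1*(-33) = 33)
sqrt(l(179) + k(-110)) = sqrt(33 + (-74 + (-110)**2 - 130*(-110))) = sqrt(33 + (-74 + 12100 + 14300)) = sqrt(33 + 26326) = sqrt(26359)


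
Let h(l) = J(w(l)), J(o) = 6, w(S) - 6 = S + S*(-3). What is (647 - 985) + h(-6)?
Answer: -332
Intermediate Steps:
w(S) = 6 - 2*S (w(S) = 6 + (S + S*(-3)) = 6 + (S - 3*S) = 6 - 2*S)
h(l) = 6
(647 - 985) + h(-6) = (647 - 985) + 6 = -338 + 6 = -332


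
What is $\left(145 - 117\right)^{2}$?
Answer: $784$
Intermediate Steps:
$\left(145 - 117\right)^{2} = 28^{2} = 784$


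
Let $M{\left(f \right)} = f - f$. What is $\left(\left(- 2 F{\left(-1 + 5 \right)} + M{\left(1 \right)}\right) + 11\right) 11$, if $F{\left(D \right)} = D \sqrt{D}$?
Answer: $-55$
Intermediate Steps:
$M{\left(f \right)} = 0$
$F{\left(D \right)} = D^{\frac{3}{2}}$
$\left(\left(- 2 F{\left(-1 + 5 \right)} + M{\left(1 \right)}\right) + 11\right) 11 = \left(\left(- 2 \left(-1 + 5\right)^{\frac{3}{2}} + 0\right) + 11\right) 11 = \left(\left(- 2 \cdot 4^{\frac{3}{2}} + 0\right) + 11\right) 11 = \left(\left(\left(-2\right) 8 + 0\right) + 11\right) 11 = \left(\left(-16 + 0\right) + 11\right) 11 = \left(-16 + 11\right) 11 = \left(-5\right) 11 = -55$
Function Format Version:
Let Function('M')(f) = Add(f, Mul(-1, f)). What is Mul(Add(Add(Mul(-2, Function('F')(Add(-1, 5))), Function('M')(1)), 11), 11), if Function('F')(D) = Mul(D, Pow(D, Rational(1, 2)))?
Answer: -55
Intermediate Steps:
Function('M')(f) = 0
Function('F')(D) = Pow(D, Rational(3, 2))
Mul(Add(Add(Mul(-2, Function('F')(Add(-1, 5))), Function('M')(1)), 11), 11) = Mul(Add(Add(Mul(-2, Pow(Add(-1, 5), Rational(3, 2))), 0), 11), 11) = Mul(Add(Add(Mul(-2, Pow(4, Rational(3, 2))), 0), 11), 11) = Mul(Add(Add(Mul(-2, 8), 0), 11), 11) = Mul(Add(Add(-16, 0), 11), 11) = Mul(Add(-16, 11), 11) = Mul(-5, 11) = -55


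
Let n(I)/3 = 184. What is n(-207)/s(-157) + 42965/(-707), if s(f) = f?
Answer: -7135769/110999 ≈ -64.287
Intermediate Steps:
n(I) = 552 (n(I) = 3*184 = 552)
n(-207)/s(-157) + 42965/(-707) = 552/(-157) + 42965/(-707) = 552*(-1/157) + 42965*(-1/707) = -552/157 - 42965/707 = -7135769/110999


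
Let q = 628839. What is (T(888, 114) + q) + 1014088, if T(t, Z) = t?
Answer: 1643815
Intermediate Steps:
(T(888, 114) + q) + 1014088 = (888 + 628839) + 1014088 = 629727 + 1014088 = 1643815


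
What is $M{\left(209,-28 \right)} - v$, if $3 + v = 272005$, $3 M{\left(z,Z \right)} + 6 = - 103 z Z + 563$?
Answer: $- \frac{212693}{3} \approx -70898.0$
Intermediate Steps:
$M{\left(z,Z \right)} = \frac{557}{3} - \frac{103 Z z}{3}$ ($M{\left(z,Z \right)} = -2 + \frac{- 103 z Z + 563}{3} = -2 + \frac{- 103 Z z + 563}{3} = -2 + \frac{563 - 103 Z z}{3} = -2 - \left(- \frac{563}{3} + \frac{103 Z z}{3}\right) = \frac{557}{3} - \frac{103 Z z}{3}$)
$v = 272002$ ($v = -3 + 272005 = 272002$)
$M{\left(209,-28 \right)} - v = \left(\frac{557}{3} - \left(- \frac{2884}{3}\right) 209\right) - 272002 = \left(\frac{557}{3} + \frac{602756}{3}\right) - 272002 = \frac{603313}{3} - 272002 = - \frac{212693}{3}$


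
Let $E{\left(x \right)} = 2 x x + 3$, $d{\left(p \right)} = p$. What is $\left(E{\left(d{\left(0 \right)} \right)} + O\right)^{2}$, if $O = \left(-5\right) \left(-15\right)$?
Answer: $6084$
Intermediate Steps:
$E{\left(x \right)} = 3 + 2 x^{2}$ ($E{\left(x \right)} = 2 x^{2} + 3 = 3 + 2 x^{2}$)
$O = 75$
$\left(E{\left(d{\left(0 \right)} \right)} + O\right)^{2} = \left(\left(3 + 2 \cdot 0^{2}\right) + 75\right)^{2} = \left(\left(3 + 2 \cdot 0\right) + 75\right)^{2} = \left(\left(3 + 0\right) + 75\right)^{2} = \left(3 + 75\right)^{2} = 78^{2} = 6084$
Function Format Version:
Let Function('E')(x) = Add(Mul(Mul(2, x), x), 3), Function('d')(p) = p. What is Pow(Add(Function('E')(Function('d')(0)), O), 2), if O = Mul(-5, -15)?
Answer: 6084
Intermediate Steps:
Function('E')(x) = Add(3, Mul(2, Pow(x, 2))) (Function('E')(x) = Add(Mul(2, Pow(x, 2)), 3) = Add(3, Mul(2, Pow(x, 2))))
O = 75
Pow(Add(Function('E')(Function('d')(0)), O), 2) = Pow(Add(Add(3, Mul(2, Pow(0, 2))), 75), 2) = Pow(Add(Add(3, Mul(2, 0)), 75), 2) = Pow(Add(Add(3, 0), 75), 2) = Pow(Add(3, 75), 2) = Pow(78, 2) = 6084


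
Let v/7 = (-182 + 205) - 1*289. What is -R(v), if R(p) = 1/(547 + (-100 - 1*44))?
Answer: -1/403 ≈ -0.0024814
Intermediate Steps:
v = -1862 (v = 7*((-182 + 205) - 1*289) = 7*(23 - 289) = 7*(-266) = -1862)
R(p) = 1/403 (R(p) = 1/(547 + (-100 - 44)) = 1/(547 - 144) = 1/403)
-R(v) = -1*1/403 = -1/403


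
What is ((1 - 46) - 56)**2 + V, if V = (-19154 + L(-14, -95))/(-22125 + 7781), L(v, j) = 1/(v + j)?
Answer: 15951310483/1563496 ≈ 10202.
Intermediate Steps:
L(v, j) = 1/(j + v)
V = 2087787/1563496 (V = (-19154 + 1/(-95 - 14))/(-22125 + 7781) = (-19154 + 1/(-109))/(-14344) = (-19154 - 1/109)*(-1/14344) = -2087787/109*(-1/14344) = 2087787/1563496 ≈ 1.3353)
((1 - 46) - 56)**2 + V = ((1 - 46) - 56)**2 + 2087787/1563496 = (-45 - 56)**2 + 2087787/1563496 = (-101)**2 + 2087787/1563496 = 10201 + 2087787/1563496 = 15951310483/1563496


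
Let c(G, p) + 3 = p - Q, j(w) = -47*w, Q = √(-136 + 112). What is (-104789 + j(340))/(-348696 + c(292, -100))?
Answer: 42124106431/121660742425 - 241538*I*√6/121660742425 ≈ 0.34624 - 4.8631e-6*I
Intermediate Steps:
Q = 2*I*√6 (Q = √(-24) = 2*I*√6 ≈ 4.899*I)
c(G, p) = -3 + p - 2*I*√6 (c(G, p) = -3 + (p - 2*I*√6) = -3 + p - 2*I*√6)
(-104789 + j(340))/(-348696 + c(292, -100)) = (-104789 - 47*340)/(-348696 + (-3 - 100 - 2*I*√6)) = (-104789 - 15980)/(-348696 + (-103 - 2*I*√6)) = -120769/(-348799 - 2*I*√6)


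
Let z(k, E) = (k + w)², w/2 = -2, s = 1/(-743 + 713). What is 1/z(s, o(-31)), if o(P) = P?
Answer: 900/14641 ≈ 0.061471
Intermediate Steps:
s = -1/30 (s = 1/(-30) = -1/30 ≈ -0.033333)
w = -4 (w = 2*(-2) = -4)
z(k, E) = (-4 + k)² (z(k, E) = (k - 4)² = (-4 + k)²)
1/z(s, o(-31)) = 1/((-4 - 1/30)²) = 1/((-121/30)²) = 1/(14641/900) = 900/14641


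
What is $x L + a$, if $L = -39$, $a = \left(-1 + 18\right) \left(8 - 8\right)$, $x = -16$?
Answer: $624$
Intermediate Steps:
$a = 0$ ($a = 17 \cdot 0 = 0$)
$x L + a = \left(-16\right) \left(-39\right) + 0 = 624 + 0 = 624$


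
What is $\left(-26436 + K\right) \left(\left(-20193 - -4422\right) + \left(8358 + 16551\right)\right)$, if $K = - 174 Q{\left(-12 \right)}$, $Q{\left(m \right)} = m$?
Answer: $-222492024$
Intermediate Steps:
$K = 2088$ ($K = \left(-174\right) \left(-12\right) = 2088$)
$\left(-26436 + K\right) \left(\left(-20193 - -4422\right) + \left(8358 + 16551\right)\right) = \left(-26436 + 2088\right) \left(\left(-20193 - -4422\right) + \left(8358 + 16551\right)\right) = - 24348 \left(\left(-20193 + 4422\right) + 24909\right) = - 24348 \left(-15771 + 24909\right) = \left(-24348\right) 9138 = -222492024$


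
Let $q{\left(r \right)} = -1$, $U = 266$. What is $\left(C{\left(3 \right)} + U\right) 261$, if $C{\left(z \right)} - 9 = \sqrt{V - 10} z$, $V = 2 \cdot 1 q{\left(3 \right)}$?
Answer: $71775 + 1566 i \sqrt{3} \approx 71775.0 + 2712.4 i$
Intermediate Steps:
$V = -2$ ($V = 2 \cdot 1 \left(-1\right) = 2 \left(-1\right) = -2$)
$C{\left(z \right)} = 9 + 2 i z \sqrt{3}$ ($C{\left(z \right)} = 9 + \sqrt{-2 - 10} z = 9 + \sqrt{-12} z = 9 + 2 i \sqrt{3} z = 9 + 2 i z \sqrt{3}$)
$\left(C{\left(3 \right)} + U\right) 261 = \left(\left(9 + 2 i 3 \sqrt{3}\right) + 266\right) 261 = \left(\left(9 + 6 i \sqrt{3}\right) + 266\right) 261 = \left(275 + 6 i \sqrt{3}\right) 261 = 71775 + 1566 i \sqrt{3}$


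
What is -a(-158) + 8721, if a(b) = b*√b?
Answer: 8721 + 158*I*√158 ≈ 8721.0 + 1986.0*I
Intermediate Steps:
a(b) = b^(3/2)
-a(-158) + 8721 = -(-158)^(3/2) + 8721 = -(-158)*I*√158 + 8721 = 158*I*√158 + 8721 = 8721 + 158*I*√158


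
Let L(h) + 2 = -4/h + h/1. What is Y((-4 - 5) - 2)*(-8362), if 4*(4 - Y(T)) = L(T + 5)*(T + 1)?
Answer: 359566/3 ≈ 1.1986e+5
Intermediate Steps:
L(h) = -2 + h - 4/h (L(h) = -2 + (-4/h + h/1) = -2 + (-4/h + h*1) = -2 + (-4/h + h) = -2 + (h - 4/h) = -2 + h - 4/h)
Y(T) = 4 - (1 + T)*(3 + T - 4/(5 + T))/4 (Y(T) = 4 - (-2 + (T + 5) - 4/(T + 5))*(T + 1)/4 = 4 - (-2 + (5 + T) - 4/(5 + T))*(1 + T)/4 = 4 - (3 + T - 4/(5 + T))*(1 + T)/4 = 4 - (1 + T)*(3 + T - 4/(5 + T))/4)
Y((-4 - 5) - 2)*(-8362) = ((69 - ((-4 - 5) - 2)**3 - 9*((-4 - 5) - 2)**2 - 3*((-4 - 5) - 2))/(4*(5 + ((-4 - 5) - 2))))*(-8362) = ((69 - (-9 - 2)**3 - 9*(-9 - 2)**2 - 3*(-9 - 2))/(4*(5 + (-9 - 2))))*(-8362) = ((69 - 1*(-11)**3 - 9*(-11)**2 - 3*(-11))/(4*(5 - 11)))*(-8362) = ((1/4)*(69 - 1*(-1331) - 9*121 + 33)/(-6))*(-8362) = ((1/4)*(-1/6)*(69 + 1331 - 1089 + 33))*(-8362) = ((1/4)*(-1/6)*344)*(-8362) = -43/3*(-8362) = 359566/3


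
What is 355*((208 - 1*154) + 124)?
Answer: 63190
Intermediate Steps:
355*((208 - 1*154) + 124) = 355*((208 - 154) + 124) = 355*(54 + 124) = 355*178 = 63190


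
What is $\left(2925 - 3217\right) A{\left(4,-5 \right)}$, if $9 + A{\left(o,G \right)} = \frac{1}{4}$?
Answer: $2555$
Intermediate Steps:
$A{\left(o,G \right)} = - \frac{35}{4}$ ($A{\left(o,G \right)} = -9 + \frac{1}{4} = - \frac{35}{4}$)
$\left(2925 - 3217\right) A{\left(4,-5 \right)} = \left(2925 - 3217\right) \left(- \frac{35}{4}\right) = \left(-292\right) \left(- \frac{35}{4}\right) = 2555$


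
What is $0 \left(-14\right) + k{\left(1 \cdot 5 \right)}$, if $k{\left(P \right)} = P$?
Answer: $5$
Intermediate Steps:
$0 \left(-14\right) + k{\left(1 \cdot 5 \right)} = 0 \left(-14\right) + 1 \cdot 5 = 0 + 5 = 5$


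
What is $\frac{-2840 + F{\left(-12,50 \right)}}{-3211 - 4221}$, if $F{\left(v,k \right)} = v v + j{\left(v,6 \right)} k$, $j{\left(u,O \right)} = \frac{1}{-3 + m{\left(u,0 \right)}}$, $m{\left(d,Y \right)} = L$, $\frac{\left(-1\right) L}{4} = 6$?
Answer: $\frac{36421}{100332} \approx 0.363$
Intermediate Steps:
$L = -24$ ($L = \left(-4\right) 6 = -24$)
$m{\left(d,Y \right)} = -24$
$j{\left(u,O \right)} = - \frac{1}{27}$ ($j{\left(u,O \right)} = \frac{1}{-3 - 24} = \frac{1}{-27} = - \frac{1}{27}$)
$F{\left(v,k \right)} = v^{2} - \frac{k}{27}$ ($F{\left(v,k \right)} = v v - \frac{k}{27} = v^{2} - \frac{k}{27}$)
$\frac{-2840 + F{\left(-12,50 \right)}}{-3211 - 4221} = \frac{-2840 + \left(\left(-12\right)^{2} - \frac{50}{27}\right)}{-3211 - 4221} = \frac{-2840 + \left(144 - \frac{50}{27}\right)}{-7432} = \left(-2840 + \frac{3838}{27}\right) \left(- \frac{1}{7432}\right) = \left(- \frac{72842}{27}\right) \left(- \frac{1}{7432}\right) = \frac{36421}{100332}$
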